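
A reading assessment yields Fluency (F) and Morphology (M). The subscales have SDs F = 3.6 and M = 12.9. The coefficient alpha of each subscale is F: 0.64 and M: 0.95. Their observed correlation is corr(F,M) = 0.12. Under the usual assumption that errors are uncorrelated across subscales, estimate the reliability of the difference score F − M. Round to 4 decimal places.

0.9228

Var(F−M) = 3.6² + 12.9² − 2·3.6·12.9·0.12 = 179.37 − 11.1456 = 168.224.
With uncorrelated errors the cross-covariances are all true-score covariance, so they carry over unchanged; only the diagonal terms shrink to ρᵢσᵢ².
True-score variance = [3.6²·0.64 + 12.9²·0.95] − 11.1456 = 166.384 − 11.1456 = 155.238.
Reliability = 155.238 / 168.224 = 0.9228.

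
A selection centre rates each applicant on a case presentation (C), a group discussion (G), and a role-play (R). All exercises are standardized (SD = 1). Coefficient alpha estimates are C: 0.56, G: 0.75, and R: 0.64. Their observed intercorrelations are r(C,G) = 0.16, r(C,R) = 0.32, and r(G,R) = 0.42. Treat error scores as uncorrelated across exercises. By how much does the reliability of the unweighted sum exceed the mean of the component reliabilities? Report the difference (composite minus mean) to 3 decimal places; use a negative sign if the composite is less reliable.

0.131

Var(sum) = 3 + 1.8 = 4.8; true-score variance = 1.95 + 1.8 = 3.75; composite reliability = 0.7812.
Mean component reliability = 0.6500.
Difference = 0.7812 − 0.6500 = 0.131.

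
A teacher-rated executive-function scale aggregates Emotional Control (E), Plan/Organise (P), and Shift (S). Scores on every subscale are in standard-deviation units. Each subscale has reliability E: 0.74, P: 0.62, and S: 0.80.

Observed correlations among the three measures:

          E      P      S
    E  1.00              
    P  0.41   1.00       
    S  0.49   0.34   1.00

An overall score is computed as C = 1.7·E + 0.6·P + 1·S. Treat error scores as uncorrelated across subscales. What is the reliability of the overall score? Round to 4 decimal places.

Var(C) = 1.7² + 0.6² + 1 + 2·[1.02·0.41 + 1.7·0.49 + 0.6·0.34] = 4.25 + 2.9104 = 7.1604.
Because errors are independent across components, Cov(Tᵢ,Tⱼ) = Cov(Xᵢ,Xⱼ); the off-diagonal part of the true-score variance is the same as above.
True-score variance = [1.7²·0.74 + 0.6²·0.62 + 0.80] + 2.9104 = 3.1618 + 2.9104 = 6.0722.
Reliability = 6.0722 / 7.1604 = 0.8480.

0.8480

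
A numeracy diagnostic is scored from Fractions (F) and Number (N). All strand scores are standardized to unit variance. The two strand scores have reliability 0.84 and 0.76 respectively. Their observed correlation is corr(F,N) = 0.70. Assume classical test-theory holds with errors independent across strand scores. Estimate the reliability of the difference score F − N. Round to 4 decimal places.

0.3333

Var(F−N) = 1 + 1 − 2·0.70 = 2 − 1.4 = 0.6.
Because errors are independent across components, Cov(Tᵢ,Tⱼ) = Cov(Xᵢ,Xⱼ); the off-diagonal part of the true-score variance is the same as above.
True-score variance = [0.84 + 0.76] − 1.4 = 1.6 − 1.4 = 0.2.
Reliability = 0.2 / 0.6 = 0.3333.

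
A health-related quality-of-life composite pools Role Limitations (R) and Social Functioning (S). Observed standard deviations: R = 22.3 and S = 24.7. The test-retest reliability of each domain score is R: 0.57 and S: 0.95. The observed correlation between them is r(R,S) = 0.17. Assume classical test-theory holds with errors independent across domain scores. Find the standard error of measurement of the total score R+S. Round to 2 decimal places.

15.63

Var(total) = 1107.38 + 187.275 = 1294.66.
True-score variance = 863.041 + 187.275 = 1050.32, so reliability = 0.8113.
Error variance = 1294.66 − 1050.32 = 244.339; SEM = √244.339 = 15.63.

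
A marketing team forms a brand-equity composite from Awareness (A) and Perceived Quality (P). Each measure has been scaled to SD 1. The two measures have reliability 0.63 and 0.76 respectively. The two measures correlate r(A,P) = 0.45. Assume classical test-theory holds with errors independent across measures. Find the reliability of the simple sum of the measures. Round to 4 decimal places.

Var(A+P) = 2 + 2·[0.45] = 2 + 0.9 = 2.9.
Under uncorrelated errors the observed covariances equal the true-score covariances, so only the own-variance terms attenuate.
True-score variance = [0.63 + 0.76] + 0.9 = 1.39 + 0.9 = 2.29.
Reliability = 2.29 / 2.9 = 0.7897.

0.7897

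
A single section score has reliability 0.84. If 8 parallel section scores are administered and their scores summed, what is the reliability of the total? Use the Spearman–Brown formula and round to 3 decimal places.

0.977

ρ_k = kρ / (1 + (k−1)ρ) = 8·0.84 / (1 + 7·0.84) = 6.720 / 6.880 = 0.977.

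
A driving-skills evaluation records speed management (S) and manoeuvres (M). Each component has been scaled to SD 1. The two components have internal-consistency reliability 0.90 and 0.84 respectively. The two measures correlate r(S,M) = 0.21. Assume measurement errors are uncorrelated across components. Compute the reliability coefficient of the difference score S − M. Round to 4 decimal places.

0.8354

Var(S−M) = 1 + 1 − 2·0.21 = 2 − 0.42 = 1.58.
Under uncorrelated errors the observed covariances equal the true-score covariances, so only the own-variance terms attenuate.
True-score variance = [0.90 + 0.84] − 0.42 = 1.74 − 0.42 = 1.32.
Reliability = 1.32 / 1.58 = 0.8354.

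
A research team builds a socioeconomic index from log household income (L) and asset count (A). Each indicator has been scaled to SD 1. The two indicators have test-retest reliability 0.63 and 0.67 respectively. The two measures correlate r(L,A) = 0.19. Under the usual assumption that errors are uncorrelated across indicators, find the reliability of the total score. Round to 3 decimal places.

Var(L+A) = 2 + 2·[0.19] = 2 + 0.38 = 2.38.
Because errors are independent across components, Cov(Tᵢ,Tⱼ) = Cov(Xᵢ,Xⱼ); the off-diagonal part of the true-score variance is the same as above.
True-score variance = [0.63 + 0.67] + 0.38 = 1.3 + 0.38 = 1.68.
Reliability = 1.68 / 2.38 = 0.706.

0.706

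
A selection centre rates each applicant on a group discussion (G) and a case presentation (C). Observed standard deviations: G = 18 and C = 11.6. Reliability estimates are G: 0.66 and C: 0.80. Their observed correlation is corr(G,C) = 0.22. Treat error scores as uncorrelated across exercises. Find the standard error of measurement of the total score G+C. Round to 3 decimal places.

Var(total) = 458.56 + 91.872 = 550.432.
True-score variance = 321.488 + 91.872 = 413.36, so reliability = 0.7510.
Error variance = 550.432 − 413.36 = 137.072; SEM = √137.072 = 11.708.

11.708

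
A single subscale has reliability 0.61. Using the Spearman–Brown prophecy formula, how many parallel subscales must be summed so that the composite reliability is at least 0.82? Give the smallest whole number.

k ≥ ρ*(1−ρ₁)/(ρ₁(1−ρ*)) = 0.82·0.39 / (0.61·0.18) = 2.913.
Smallest integer k = 3.

3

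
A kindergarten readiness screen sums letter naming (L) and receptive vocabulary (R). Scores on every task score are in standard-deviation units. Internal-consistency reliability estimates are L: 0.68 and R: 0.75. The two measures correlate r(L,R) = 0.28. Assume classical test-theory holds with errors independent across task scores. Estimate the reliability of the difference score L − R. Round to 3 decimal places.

0.604

Var(L−R) = 1 + 1 − 2·0.28 = 2 − 0.56 = 1.44.
Under uncorrelated errors the observed covariances equal the true-score covariances, so only the own-variance terms attenuate.
True-score variance = [0.68 + 0.75] − 0.56 = 1.43 − 0.56 = 0.87.
Reliability = 0.87 / 1.44 = 0.604.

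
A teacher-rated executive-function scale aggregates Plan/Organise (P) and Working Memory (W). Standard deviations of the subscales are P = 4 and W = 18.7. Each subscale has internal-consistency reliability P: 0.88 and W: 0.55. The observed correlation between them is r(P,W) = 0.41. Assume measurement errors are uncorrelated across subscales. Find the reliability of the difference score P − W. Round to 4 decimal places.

0.4767

Var(P−W) = 4² + 18.7² − 2·4·18.7·0.41 = 365.69 − 61.336 = 304.354.
With uncorrelated errors the cross-covariances are all true-score covariance, so they carry over unchanged; only the diagonal terms shrink to ρᵢσᵢ².
True-score variance = [4²·0.88 + 18.7²·0.55] − 61.336 = 206.41 − 61.336 = 145.074.
Reliability = 145.074 / 304.354 = 0.4767.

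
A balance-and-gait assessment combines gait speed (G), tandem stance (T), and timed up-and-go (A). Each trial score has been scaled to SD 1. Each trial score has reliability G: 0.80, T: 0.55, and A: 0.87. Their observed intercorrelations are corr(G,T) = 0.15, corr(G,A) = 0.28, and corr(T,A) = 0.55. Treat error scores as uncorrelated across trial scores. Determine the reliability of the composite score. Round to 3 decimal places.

0.843

Var(G+T+A) = 3 + 2·[0.15 + 0.28 + 0.55] = 3 + 1.96 = 4.96.
Because errors are independent across components, Cov(Tᵢ,Tⱼ) = Cov(Xᵢ,Xⱼ); the off-diagonal part of the true-score variance is the same as above.
True-score variance = [0.80 + 0.55 + 0.87] + 1.96 = 2.22 + 1.96 = 4.18.
Reliability = 4.18 / 4.96 = 0.843.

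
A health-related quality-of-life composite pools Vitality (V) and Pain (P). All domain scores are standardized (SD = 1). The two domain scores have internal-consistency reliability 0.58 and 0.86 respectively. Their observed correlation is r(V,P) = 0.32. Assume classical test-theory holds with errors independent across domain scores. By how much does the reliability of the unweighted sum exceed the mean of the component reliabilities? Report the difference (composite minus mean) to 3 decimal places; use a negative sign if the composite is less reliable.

Var(sum) = 2 + 0.64 = 2.64; true-score variance = 1.44 + 0.64 = 2.08; composite reliability = 0.7879.
Mean component reliability = 0.7200.
Difference = 0.7879 − 0.7200 = 0.068.

0.068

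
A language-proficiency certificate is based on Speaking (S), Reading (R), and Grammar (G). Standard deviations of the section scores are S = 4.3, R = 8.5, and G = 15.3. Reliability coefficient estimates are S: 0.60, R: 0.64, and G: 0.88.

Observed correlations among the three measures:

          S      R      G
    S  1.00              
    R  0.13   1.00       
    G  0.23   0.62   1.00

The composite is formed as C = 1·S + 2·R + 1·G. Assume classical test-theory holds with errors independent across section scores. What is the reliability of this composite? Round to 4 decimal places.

Var(C) = 4.3² + 2²·8.5² + 15.3² + 2·[2·4.3·8.5·0.13 + 4.3·15.3·0.23 + 2·8.5·15.3·0.62] = 541.58 + 371.793 = 913.373.
Under uncorrelated errors the observed covariances equal the true-score covariances, so only the own-variance terms attenuate.
True-score variance = [4.3²·0.60 + 2²·8.5²·0.64 + 15.3²·0.88] + 371.793 = 402.053 + 371.793 = 773.847.
Reliability = 773.847 / 913.373 = 0.8472.

0.8472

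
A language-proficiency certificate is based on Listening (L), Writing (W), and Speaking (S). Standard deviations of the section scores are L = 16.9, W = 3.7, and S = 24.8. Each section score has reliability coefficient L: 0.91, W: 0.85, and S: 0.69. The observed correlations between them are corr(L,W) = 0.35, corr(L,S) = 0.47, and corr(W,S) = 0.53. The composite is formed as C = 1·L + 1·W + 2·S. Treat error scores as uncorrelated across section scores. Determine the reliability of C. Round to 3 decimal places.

Var(C) = 16.9² + 3.7² + 2²·24.8² + 2·[16.9·3.7·0.35 + 2·16.9·24.8·0.47 + 2·3.7·24.8·0.53] = 2759.46 + 1026.25 = 3785.71.
Because errors are independent across components, Cov(Tᵢ,Tⱼ) = Cov(Xᵢ,Xⱼ); the off-diagonal part of the true-score variance is the same as above.
True-score variance = [16.9²·0.91 + 3.7²·0.85 + 2²·24.8²·0.69] + 1026.25 = 1969.05 + 1026.25 = 2995.3.
Reliability = 2995.3 / 3785.71 = 0.791.

0.791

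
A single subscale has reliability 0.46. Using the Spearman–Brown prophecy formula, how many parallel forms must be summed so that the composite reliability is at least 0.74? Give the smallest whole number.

k ≥ ρ*(1−ρ₁)/(ρ₁(1−ρ*)) = 0.74·0.54 / (0.46·0.26) = 3.341.
Smallest integer k = 4.

4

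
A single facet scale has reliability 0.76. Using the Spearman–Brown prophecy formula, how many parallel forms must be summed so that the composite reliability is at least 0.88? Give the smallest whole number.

3

k ≥ ρ*(1−ρ₁)/(ρ₁(1−ρ*)) = 0.88·0.24 / (0.76·0.12) = 2.316.
Smallest integer k = 3.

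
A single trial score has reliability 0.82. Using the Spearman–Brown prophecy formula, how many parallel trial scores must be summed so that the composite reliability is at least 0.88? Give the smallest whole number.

2

k ≥ ρ*(1−ρ₁)/(ρ₁(1−ρ*)) = 0.88·0.18 / (0.82·0.12) = 1.610.
Smallest integer k = 2.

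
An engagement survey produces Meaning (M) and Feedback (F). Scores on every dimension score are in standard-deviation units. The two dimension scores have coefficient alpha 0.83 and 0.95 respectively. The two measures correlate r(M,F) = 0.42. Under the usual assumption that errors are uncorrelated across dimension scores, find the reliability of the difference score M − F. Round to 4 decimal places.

0.8103

Var(M−F) = 1 + 1 − 2·0.42 = 2 − 0.84 = 1.16.
Under uncorrelated errors the observed covariances equal the true-score covariances, so only the own-variance terms attenuate.
True-score variance = [0.83 + 0.95] − 0.84 = 1.78 − 0.84 = 0.94.
Reliability = 0.94 / 1.16 = 0.8103.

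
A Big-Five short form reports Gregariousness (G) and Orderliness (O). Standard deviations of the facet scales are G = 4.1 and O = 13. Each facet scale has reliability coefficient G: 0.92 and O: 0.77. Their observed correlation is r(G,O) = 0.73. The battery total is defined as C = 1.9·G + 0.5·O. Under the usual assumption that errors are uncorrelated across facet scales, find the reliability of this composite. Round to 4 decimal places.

0.9176

Var(C) = 1.9²·4.1² + 0.5²·13² + 2·[0.95·4.1·13·0.73] = 102.934 + 73.9271 = 176.861.
With uncorrelated errors the cross-covariances are all true-score covariance, so they carry over unchanged; only the diagonal terms shrink to ρᵢσᵢ².
True-score variance = [1.9²·4.1²·0.92 + 0.5²·13²·0.77] + 73.9271 = 88.3619 + 73.9271 = 162.289.
Reliability = 162.289 / 176.861 = 0.9176.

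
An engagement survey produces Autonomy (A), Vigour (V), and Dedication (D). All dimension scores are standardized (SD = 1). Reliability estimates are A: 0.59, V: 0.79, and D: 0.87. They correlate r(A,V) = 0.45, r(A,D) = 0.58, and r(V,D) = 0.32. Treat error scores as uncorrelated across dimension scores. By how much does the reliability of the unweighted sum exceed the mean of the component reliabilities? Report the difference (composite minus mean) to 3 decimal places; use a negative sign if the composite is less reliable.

0.118

Var(sum) = 3 + 2.7 = 5.7; true-score variance = 2.25 + 2.7 = 4.95; composite reliability = 0.8684.
Mean component reliability = 0.7500.
Difference = 0.8684 − 0.7500 = 0.118.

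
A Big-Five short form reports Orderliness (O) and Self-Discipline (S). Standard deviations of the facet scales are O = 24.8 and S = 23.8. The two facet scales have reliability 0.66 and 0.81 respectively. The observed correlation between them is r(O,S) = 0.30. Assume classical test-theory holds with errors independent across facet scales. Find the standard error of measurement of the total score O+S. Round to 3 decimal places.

17.797

Var(total) = 1181.48 + 354.144 = 1535.62.
True-score variance = 864.743 + 354.144 = 1218.89, so reliability = 0.7937.
Error variance = 1535.62 − 1218.89 = 316.737; SEM = √316.737 = 17.797.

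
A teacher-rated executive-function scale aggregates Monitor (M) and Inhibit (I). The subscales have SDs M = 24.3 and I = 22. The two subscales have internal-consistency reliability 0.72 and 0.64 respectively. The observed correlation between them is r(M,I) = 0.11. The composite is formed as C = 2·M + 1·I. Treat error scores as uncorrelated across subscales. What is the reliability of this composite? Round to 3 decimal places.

Var(C) = 2²·24.3² + 22² + 2·[2·24.3·22·0.11] = 2845.96 + 235.224 = 3081.18.
Because errors are independent across components, Cov(Tᵢ,Tⱼ) = Cov(Xᵢ,Xⱼ); the off-diagonal part of the true-score variance is the same as above.
True-score variance = [2²·24.3²·0.72 + 22²·0.64] + 235.224 = 2010.37 + 235.224 = 2245.6.
Reliability = 2245.6 / 3081.18 = 0.729.

0.729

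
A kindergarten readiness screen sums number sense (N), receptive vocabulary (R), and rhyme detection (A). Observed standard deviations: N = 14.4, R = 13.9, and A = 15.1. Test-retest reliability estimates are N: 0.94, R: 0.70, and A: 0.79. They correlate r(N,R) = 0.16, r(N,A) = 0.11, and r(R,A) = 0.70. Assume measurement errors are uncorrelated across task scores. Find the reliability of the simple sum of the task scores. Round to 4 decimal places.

Var(N+R+A) = 14.4² + 13.9² + 15.1² + 2·[14.4·13.9·0.16 + 14.4·15.1·0.11 + 13.9·15.1·0.70] = 628.58 + 405.734 = 1034.31.
Because errors are independent across components, Cov(Tᵢ,Tⱼ) = Cov(Xᵢ,Xⱼ); the off-diagonal part of the true-score variance is the same as above.
True-score variance = [14.4²·0.94 + 13.9²·0.70 + 15.1²·0.79] + 405.734 = 510.293 + 405.734 = 916.027.
Reliability = 916.027 / 1034.31 = 0.8856.

0.8856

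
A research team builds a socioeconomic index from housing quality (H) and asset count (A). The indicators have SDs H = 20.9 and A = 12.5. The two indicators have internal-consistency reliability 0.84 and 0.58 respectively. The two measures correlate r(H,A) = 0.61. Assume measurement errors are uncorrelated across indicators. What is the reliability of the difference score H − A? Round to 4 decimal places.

Var(H−A) = 20.9² + 12.5² − 2·20.9·12.5·0.61 = 593.06 − 318.725 = 274.335.
Because errors are independent across components, Cov(Tᵢ,Tⱼ) = Cov(Xᵢ,Xⱼ); the off-diagonal part of the true-score variance is the same as above.
True-score variance = [20.9²·0.84 + 12.5²·0.58] − 318.725 = 457.545 − 318.725 = 138.82.
Reliability = 138.82 / 274.335 = 0.5060.

0.5060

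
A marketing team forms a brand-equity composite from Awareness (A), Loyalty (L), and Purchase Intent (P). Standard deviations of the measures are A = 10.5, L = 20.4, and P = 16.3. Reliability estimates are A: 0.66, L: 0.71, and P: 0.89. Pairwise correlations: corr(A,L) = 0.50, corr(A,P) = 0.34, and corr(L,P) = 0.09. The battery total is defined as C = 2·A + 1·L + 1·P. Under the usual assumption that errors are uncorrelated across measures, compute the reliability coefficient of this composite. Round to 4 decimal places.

Var(C) = 2²·10.5² + 20.4² + 16.3² + 2·[2·10.5·20.4·0.50 + 2·10.5·16.3·0.34 + 20.4·16.3·0.09] = 1122.85 + 721.018 = 1843.87.
Because errors are independent across components, Cov(Tᵢ,Tⱼ) = Cov(Xᵢ,Xⱼ); the off-diagonal part of the true-score variance is the same as above.
True-score variance = [2²·10.5²·0.66 + 20.4²·0.71 + 16.3²·0.89] + 721.018 = 822.998 + 721.018 = 1544.02.
Reliability = 1544.02 / 1843.87 = 0.8374.

0.8374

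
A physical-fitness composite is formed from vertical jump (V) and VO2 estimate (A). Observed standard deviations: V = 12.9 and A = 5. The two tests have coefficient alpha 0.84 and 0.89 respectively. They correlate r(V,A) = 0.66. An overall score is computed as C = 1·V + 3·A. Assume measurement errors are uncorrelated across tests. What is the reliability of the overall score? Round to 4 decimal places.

Var(C) = 12.9² + 3²·5² + 2·[3·12.9·5·0.66] = 391.41 + 255.42 = 646.83.
With uncorrelated errors the cross-covariances are all true-score covariance, so they carry over unchanged; only the diagonal terms shrink to ρᵢσᵢ².
True-score variance = [12.9²·0.84 + 3²·5²·0.89] + 255.42 = 340.034 + 255.42 = 595.454.
Reliability = 595.454 / 646.83 = 0.9206.

0.9206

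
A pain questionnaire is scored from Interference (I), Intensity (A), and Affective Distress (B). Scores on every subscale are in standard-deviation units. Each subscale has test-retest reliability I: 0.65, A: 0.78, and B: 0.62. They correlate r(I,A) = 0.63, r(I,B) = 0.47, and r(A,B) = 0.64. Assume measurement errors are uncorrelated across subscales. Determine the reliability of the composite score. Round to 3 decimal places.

0.853

Var(I+A+B) = 3 + 2·[0.63 + 0.47 + 0.64] = 3 + 3.48 = 6.48.
Because errors are independent across components, Cov(Tᵢ,Tⱼ) = Cov(Xᵢ,Xⱼ); the off-diagonal part of the true-score variance is the same as above.
True-score variance = [0.65 + 0.78 + 0.62] + 3.48 = 2.05 + 3.48 = 5.53.
Reliability = 5.53 / 6.48 = 0.853.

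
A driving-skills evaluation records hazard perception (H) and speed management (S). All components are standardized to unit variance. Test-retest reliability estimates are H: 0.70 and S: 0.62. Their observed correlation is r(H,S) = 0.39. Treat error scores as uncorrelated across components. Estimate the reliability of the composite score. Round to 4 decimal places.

Var(H+S) = 2 + 2·[0.39] = 2 + 0.78 = 2.78.
Because errors are independent across components, Cov(Tᵢ,Tⱼ) = Cov(Xᵢ,Xⱼ); the off-diagonal part of the true-score variance is the same as above.
True-score variance = [0.70 + 0.62] + 0.78 = 1.32 + 0.78 = 2.1.
Reliability = 2.1 / 2.78 = 0.7554.

0.7554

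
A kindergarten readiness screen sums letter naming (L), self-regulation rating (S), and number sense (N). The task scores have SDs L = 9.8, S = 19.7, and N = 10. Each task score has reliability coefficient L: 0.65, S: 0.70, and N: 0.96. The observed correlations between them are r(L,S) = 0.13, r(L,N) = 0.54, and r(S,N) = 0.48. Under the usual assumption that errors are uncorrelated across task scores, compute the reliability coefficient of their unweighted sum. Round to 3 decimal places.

0.834

Var(L+S+N) = 9.8² + 19.7² + 10² + 2·[9.8·19.7·0.13 + 9.8·10·0.54 + 19.7·10·0.48] = 584.13 + 345.156 = 929.286.
Under uncorrelated errors the observed covariances equal the true-score covariances, so only the own-variance terms attenuate.
True-score variance = [9.8²·0.65 + 19.7²·0.70 + 10²·0.96] + 345.156 = 430.089 + 345.156 = 775.245.
Reliability = 775.245 / 929.286 = 0.834.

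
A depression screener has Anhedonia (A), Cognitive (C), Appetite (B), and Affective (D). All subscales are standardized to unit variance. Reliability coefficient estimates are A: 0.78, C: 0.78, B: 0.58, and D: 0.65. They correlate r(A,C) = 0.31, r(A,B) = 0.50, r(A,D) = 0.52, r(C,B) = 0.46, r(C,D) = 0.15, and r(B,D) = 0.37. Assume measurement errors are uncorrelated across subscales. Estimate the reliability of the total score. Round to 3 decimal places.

0.860

Var(A+C+B+D) = 4 + 2·[0.31 + 0.50 + 0.52 + 0.46 + 0.15 + 0.37] = 4 + 4.62 = 8.62.
Under uncorrelated errors the observed covariances equal the true-score covariances, so only the own-variance terms attenuate.
True-score variance = [0.78 + 0.78 + 0.58 + 0.65] + 4.62 = 2.79 + 4.62 = 7.41.
Reliability = 7.41 / 8.62 = 0.860.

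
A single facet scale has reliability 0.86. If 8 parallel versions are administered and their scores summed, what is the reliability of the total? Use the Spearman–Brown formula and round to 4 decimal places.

0.9801

ρ_k = kρ / (1 + (k−1)ρ) = 8·0.86 / (1 + 7·0.86) = 6.880 / 7.020 = 0.9801.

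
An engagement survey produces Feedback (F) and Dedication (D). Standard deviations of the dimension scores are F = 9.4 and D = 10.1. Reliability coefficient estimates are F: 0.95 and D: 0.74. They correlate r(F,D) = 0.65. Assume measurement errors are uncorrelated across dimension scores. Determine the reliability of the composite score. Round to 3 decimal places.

0.901

Var(F+D) = 9.4² + 10.1² + 2·[9.4·10.1·0.65] = 190.37 + 123.422 = 313.792.
Under uncorrelated errors the observed covariances equal the true-score covariances, so only the own-variance terms attenuate.
True-score variance = [9.4²·0.95 + 10.1²·0.74] + 123.422 = 159.429 + 123.422 = 282.851.
Reliability = 282.851 / 313.792 = 0.901.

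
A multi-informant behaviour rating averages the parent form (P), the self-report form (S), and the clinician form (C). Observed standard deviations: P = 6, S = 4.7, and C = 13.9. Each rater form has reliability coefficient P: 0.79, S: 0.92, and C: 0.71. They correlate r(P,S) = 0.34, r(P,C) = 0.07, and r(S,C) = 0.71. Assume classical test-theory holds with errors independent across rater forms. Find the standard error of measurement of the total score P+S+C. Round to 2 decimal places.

Var(total) = 251.3 + 123.621 = 374.921.
True-score variance = 185.942 + 123.621 = 309.562, so reliability = 0.8257.
Error variance = 374.921 − 309.562 = 65.3581; SEM = √65.3581 = 8.08.

8.08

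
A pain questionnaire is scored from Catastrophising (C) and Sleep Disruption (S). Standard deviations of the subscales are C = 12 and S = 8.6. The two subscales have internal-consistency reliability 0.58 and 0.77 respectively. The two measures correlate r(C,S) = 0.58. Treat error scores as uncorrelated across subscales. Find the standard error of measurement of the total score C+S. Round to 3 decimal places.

8.803

Var(total) = 217.96 + 119.712 = 337.672.
True-score variance = 140.469 + 119.712 = 260.181, so reliability = 0.7705.
Error variance = 337.672 − 260.181 = 77.4908; SEM = √77.4908 = 8.803.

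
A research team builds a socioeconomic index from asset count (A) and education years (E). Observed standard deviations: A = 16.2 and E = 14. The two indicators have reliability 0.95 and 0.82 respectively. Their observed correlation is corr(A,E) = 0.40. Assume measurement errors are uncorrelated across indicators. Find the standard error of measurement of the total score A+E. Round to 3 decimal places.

Var(total) = 458.44 + 181.44 = 639.88.
True-score variance = 410.038 + 181.44 = 591.478, so reliability = 0.9244.
Error variance = 639.88 − 591.478 = 48.402; SEM = √48.402 = 6.957.

6.957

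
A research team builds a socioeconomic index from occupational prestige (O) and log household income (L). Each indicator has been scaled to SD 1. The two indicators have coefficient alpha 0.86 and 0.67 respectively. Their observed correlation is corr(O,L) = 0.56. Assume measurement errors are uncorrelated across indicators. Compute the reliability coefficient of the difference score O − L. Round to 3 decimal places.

0.466

Var(O−L) = 1 + 1 − 2·0.56 = 2 − 1.12 = 0.88.
With uncorrelated errors the cross-covariances are all true-score covariance, so they carry over unchanged; only the diagonal terms shrink to ρᵢσᵢ².
True-score variance = [0.86 + 0.67] − 1.12 = 1.53 − 1.12 = 0.41.
Reliability = 0.41 / 0.88 = 0.466.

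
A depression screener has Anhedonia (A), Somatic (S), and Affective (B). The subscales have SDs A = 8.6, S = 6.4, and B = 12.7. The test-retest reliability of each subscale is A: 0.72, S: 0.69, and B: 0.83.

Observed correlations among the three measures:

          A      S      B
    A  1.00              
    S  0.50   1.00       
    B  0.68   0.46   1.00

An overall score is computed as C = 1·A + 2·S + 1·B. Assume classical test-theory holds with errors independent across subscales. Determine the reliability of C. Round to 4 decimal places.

Var(C) = 8.6² + 2²·6.4² + 12.7² + 2·[2·8.6·6.4·0.50 + 8.6·12.7·0.68 + 2·6.4·12.7·0.46] = 399.09 + 408.174 = 807.264.
Under uncorrelated errors the observed covariances equal the true-score covariances, so only the own-variance terms attenuate.
True-score variance = [8.6²·0.72 + 2²·6.4²·0.69 + 12.7²·0.83] + 408.174 = 300.171 + 408.174 = 708.346.
Reliability = 708.346 / 807.264 = 0.8775.

0.8775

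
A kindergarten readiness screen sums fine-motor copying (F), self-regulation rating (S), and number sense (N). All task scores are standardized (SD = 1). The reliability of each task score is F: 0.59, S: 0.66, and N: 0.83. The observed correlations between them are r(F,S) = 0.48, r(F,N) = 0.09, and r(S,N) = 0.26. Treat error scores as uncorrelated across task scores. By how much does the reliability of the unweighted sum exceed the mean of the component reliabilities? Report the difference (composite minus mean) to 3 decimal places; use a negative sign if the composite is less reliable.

0.109

Var(sum) = 3 + 1.66 = 4.66; true-score variance = 2.08 + 1.66 = 3.74; composite reliability = 0.8026.
Mean component reliability = 0.6933.
Difference = 0.8026 − 0.6933 = 0.109.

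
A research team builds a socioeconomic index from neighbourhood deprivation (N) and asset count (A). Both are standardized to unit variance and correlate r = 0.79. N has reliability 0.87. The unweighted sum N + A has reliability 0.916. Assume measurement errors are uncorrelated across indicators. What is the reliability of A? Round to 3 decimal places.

Var(N+A) = 2 + 2·0.79 = 3.580.
True-score variance = ρ_N + ρ_A + 2·0.79, so 0.916 = (0.87 + ρ_A + 1.58) / 3.580.
ρ_A = 0.916·3.580 − 0.87 − 1.58 = 0.829.

0.829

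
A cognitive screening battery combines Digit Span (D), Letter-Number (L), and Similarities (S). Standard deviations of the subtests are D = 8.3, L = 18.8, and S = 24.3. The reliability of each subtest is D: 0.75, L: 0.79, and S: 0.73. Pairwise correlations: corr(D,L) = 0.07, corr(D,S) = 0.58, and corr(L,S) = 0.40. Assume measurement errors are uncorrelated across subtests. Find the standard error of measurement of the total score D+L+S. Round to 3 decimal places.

Var(total) = 1012.82 + 621.278 = 1634.1.
True-score variance = 761.943 + 621.278 = 1383.22, so reliability = 0.8465.
Error variance = 1634.1 − 1383.22 = 250.877; SEM = √250.877 = 15.839.

15.839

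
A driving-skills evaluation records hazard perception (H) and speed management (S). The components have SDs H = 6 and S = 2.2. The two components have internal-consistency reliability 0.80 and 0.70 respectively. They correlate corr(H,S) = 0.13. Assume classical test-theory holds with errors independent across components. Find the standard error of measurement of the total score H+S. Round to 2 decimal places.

2.94

Var(total) = 40.84 + 3.432 = 44.272.
True-score variance = 32.188 + 3.432 = 35.62, so reliability = 0.8046.
Error variance = 44.272 − 35.62 = 8.652; SEM = √8.652 = 2.94.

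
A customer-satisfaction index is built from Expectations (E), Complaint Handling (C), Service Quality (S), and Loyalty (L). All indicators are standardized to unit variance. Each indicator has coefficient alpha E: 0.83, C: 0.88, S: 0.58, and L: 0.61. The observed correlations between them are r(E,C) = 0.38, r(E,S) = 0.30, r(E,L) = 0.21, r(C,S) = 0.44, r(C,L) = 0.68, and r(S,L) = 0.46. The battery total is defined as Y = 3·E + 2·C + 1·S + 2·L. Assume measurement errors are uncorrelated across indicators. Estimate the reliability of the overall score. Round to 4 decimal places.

0.8889

Var(Y) = 3² + 2² + 1 + 2² + 2·[6·0.38 + 3·0.30 + 6·0.21 + 2·0.44 + 4·0.68 + 2·0.46] = 18 + 17.92 = 35.92.
Under uncorrelated errors the observed covariances equal the true-score covariances, so only the own-variance terms attenuate.
True-score variance = [3²·0.83 + 2²·0.88 + 0.58 + 2²·0.61] + 17.92 = 14.01 + 17.92 = 31.93.
Reliability = 31.93 / 35.92 = 0.8889.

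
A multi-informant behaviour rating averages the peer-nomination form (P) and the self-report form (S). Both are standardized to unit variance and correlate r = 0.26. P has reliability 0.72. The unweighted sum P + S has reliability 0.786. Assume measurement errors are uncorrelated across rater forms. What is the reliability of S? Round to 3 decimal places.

Var(P+S) = 2 + 2·0.26 = 2.520.
True-score variance = ρ_P + ρ_S + 2·0.26, so 0.786 = (0.72 + ρ_S + 0.52) / 2.520.
ρ_S = 0.786·2.520 − 0.72 − 0.52 = 0.741.

0.741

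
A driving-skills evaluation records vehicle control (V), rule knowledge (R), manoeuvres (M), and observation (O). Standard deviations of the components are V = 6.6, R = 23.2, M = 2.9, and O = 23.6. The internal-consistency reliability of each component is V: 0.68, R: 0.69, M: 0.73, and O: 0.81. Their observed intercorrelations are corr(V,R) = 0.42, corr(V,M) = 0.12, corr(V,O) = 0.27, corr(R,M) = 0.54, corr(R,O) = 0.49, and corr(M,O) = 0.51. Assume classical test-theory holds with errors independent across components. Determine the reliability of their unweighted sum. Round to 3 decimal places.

0.859

Var(V+R+M+O) = 6.6² + 23.2² + 2.9² + 23.6² + 2·[6.6·23.2·0.42 + 6.6·2.9·0.12 + 6.6·23.6·0.27 + 23.2·2.9·0.54 + 23.2·23.6·0.49 + 2.9·23.6·0.51] = 1147.17 + 896.366 = 2043.54.
With uncorrelated errors the cross-covariances are all true-score covariance, so they carry over unchanged; only the diagonal terms shrink to ρᵢσᵢ².
True-score variance = [6.6²·0.68 + 23.2²·0.69 + 2.9²·0.73 + 23.6²·0.81] + 896.366 = 858.283 + 896.366 = 1754.65.
Reliability = 1754.65 / 2043.54 = 0.859.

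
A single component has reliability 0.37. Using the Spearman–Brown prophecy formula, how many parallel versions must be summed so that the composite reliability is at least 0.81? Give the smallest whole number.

k ≥ ρ*(1−ρ₁)/(ρ₁(1−ρ*)) = 0.81·0.63 / (0.37·0.19) = 7.259.
Smallest integer k = 8.

8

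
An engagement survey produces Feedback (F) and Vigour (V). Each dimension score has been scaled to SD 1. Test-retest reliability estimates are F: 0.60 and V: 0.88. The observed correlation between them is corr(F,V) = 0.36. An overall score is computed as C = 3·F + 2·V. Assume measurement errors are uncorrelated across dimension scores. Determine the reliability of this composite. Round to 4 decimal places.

Var(C) = 3² + 2² + 2·[6·0.36] = 13 + 4.32 = 17.32.
Under uncorrelated errors the observed covariances equal the true-score covariances, so only the own-variance terms attenuate.
True-score variance = [3²·0.60 + 2²·0.88] + 4.32 = 8.92 + 4.32 = 13.24.
Reliability = 13.24 / 17.32 = 0.7644.

0.7644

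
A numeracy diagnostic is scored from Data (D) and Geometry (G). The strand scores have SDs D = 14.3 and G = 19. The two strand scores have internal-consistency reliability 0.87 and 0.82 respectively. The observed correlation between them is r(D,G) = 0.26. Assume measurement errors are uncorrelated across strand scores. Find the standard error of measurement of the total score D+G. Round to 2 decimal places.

9.57

Var(total) = 565.49 + 141.284 = 706.774.
True-score variance = 473.926 + 141.284 = 615.21, so reliability = 0.8704.
Error variance = 706.774 − 615.21 = 91.5637; SEM = √91.5637 = 9.57.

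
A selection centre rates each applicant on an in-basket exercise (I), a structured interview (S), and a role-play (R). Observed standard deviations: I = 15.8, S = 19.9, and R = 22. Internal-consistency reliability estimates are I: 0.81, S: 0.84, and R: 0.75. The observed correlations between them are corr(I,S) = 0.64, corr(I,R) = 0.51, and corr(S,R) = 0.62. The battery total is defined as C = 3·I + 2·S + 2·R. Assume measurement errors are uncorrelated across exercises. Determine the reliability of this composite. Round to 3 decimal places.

0.907

Var(C) = 3²·15.8² + 2²·19.9² + 2²·22² + 2·[6·15.8·19.9·0.64 + 6·15.8·22·0.51 + 4·19.9·22·0.62] = 5766.8 + 6713.55 = 12480.3.
Under uncorrelated errors the observed covariances equal the true-score covariances, so only the own-variance terms attenuate.
True-score variance = [3²·15.8²·0.81 + 2²·19.9²·0.84 + 2²·22²·0.75] + 6713.55 = 4602.47 + 6713.55 = 11316.
Reliability = 11316 / 12480.3 = 0.907.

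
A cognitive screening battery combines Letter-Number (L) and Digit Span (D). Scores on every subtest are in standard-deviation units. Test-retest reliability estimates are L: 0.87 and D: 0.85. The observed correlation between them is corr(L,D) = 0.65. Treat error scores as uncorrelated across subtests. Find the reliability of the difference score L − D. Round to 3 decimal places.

0.600

Var(L−D) = 1 + 1 − 2·0.65 = 2 − 1.3 = 0.7.
Under uncorrelated errors the observed covariances equal the true-score covariances, so only the own-variance terms attenuate.
True-score variance = [0.87 + 0.85] − 1.3 = 1.72 − 1.3 = 0.42.
Reliability = 0.42 / 0.7 = 0.600.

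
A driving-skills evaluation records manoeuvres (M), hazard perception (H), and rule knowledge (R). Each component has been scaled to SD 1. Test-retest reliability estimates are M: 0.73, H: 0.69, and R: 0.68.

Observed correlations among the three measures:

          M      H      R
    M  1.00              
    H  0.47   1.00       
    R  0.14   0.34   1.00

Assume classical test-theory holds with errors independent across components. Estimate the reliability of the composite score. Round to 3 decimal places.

0.816

Var(M+H+R) = 3 + 2·[0.47 + 0.14 + 0.34] = 3 + 1.9 = 4.9.
With uncorrelated errors the cross-covariances are all true-score covariance, so they carry over unchanged; only the diagonal terms shrink to ρᵢσᵢ².
True-score variance = [0.73 + 0.69 + 0.68] + 1.9 = 2.1 + 1.9 = 4.
Reliability = 4 / 4.9 = 0.816.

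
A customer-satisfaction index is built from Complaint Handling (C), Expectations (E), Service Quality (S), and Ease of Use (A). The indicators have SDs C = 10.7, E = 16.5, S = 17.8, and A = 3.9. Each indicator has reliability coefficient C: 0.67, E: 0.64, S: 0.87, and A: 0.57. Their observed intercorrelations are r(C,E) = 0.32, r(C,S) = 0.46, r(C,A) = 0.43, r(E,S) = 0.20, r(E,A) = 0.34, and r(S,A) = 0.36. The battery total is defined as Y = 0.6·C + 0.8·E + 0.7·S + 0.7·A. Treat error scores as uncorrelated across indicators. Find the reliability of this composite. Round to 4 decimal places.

0.8432

Var(Y) = 0.6²·10.7² + 0.8²·16.5² + 0.7²·17.8² + 0.7²·3.9² + 2·[0.48·10.7·16.5·0.32 + 0.42·10.7·17.8·0.46 + 0.42·10.7·3.9·0.43 + 0.56·16.5·17.8·0.20 + 0.56·16.5·3.9·0.34 + 0.49·17.8·3.9·0.36] = 378.161 + 257.687 = 635.848.
Under uncorrelated errors the observed covariances equal the true-score covariances, so only the own-variance terms attenuate.
True-score variance = [0.6²·10.7²·0.67 + 0.8²·16.5²·0.64 + 0.7²·17.8²·0.87 + 0.7²·3.9²·0.57] + 257.687 = 278.446 + 257.687 = 536.133.
Reliability = 536.133 / 635.848 = 0.8432.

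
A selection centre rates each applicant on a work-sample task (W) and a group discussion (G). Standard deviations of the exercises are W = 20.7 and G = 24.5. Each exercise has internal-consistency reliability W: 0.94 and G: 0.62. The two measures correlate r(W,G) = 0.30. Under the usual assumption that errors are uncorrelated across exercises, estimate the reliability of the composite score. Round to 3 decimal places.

0.810

Var(W+G) = 20.7² + 24.5² + 2·[20.7·24.5·0.30] = 1028.74 + 304.29 = 1333.03.
Because errors are independent across components, Cov(Tᵢ,Tⱼ) = Cov(Xᵢ,Xⱼ); the off-diagonal part of the true-score variance is the same as above.
True-score variance = [20.7²·0.94 + 24.5²·0.62] + 304.29 = 774.936 + 304.29 = 1079.23.
Reliability = 1079.23 / 1333.03 = 0.810.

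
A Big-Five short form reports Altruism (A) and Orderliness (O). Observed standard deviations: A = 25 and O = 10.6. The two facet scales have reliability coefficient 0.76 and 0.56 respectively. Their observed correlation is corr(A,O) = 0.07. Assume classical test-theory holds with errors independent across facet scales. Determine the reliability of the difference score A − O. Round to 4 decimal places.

0.7152

Var(A−O) = 25² + 10.6² − 2·25·10.6·0.07 = 737.36 − 37.1 = 700.26.
With uncorrelated errors the cross-covariances are all true-score covariance, so they carry over unchanged; only the diagonal terms shrink to ρᵢσᵢ².
True-score variance = [25²·0.76 + 10.6²·0.56] − 37.1 = 537.922 − 37.1 = 500.822.
Reliability = 500.822 / 700.26 = 0.7152.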